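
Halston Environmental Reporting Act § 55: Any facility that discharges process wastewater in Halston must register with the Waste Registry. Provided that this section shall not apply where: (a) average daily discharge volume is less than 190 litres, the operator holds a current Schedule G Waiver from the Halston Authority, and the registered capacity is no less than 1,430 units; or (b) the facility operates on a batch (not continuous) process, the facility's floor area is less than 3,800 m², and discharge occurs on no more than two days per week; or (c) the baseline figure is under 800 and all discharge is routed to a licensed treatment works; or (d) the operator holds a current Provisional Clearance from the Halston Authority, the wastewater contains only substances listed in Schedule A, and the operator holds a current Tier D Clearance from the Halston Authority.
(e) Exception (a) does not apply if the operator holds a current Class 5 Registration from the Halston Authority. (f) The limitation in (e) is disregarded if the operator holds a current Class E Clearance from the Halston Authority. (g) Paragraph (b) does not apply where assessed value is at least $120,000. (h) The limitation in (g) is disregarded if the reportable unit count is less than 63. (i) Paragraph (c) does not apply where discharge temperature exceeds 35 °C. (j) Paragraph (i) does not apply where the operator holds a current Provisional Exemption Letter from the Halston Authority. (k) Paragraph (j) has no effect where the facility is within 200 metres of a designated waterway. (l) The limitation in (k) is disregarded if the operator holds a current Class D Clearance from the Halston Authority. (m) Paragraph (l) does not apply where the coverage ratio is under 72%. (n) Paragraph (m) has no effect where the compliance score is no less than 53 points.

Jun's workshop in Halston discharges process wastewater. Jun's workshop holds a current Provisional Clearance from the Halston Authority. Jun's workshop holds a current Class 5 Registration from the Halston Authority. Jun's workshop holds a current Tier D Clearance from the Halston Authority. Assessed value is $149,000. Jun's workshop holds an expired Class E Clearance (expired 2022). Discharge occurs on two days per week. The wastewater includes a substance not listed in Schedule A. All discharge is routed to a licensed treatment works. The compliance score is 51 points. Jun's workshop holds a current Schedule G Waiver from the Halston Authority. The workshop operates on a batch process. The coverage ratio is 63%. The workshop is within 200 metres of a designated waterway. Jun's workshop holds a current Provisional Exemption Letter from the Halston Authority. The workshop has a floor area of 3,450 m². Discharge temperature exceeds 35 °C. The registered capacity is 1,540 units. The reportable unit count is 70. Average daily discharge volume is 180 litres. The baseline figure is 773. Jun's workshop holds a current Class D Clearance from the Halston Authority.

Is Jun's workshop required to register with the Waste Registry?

Yes — Jun's workshop must register with the Waste Registry.

Exception (a) is satisfied on its face — average daily discharge volume is 180 litres, less than the 190 litres limit; a current Schedule G Waiver is held; the registered capacity is 1,540 units, meeting the 1,430 units threshold. But applying paragraphs (e)–(f): (e) operates against (a): a current Class 5 Registration is held. (f), which would lift (e), is not engaged — no current Class E Clearance is held. So (a) is unavailable.
All of (b)'s requirements are met (the facility operates on a batch process; the facility's floor area is 3,450 m², less than the 3,800 m² limit; discharge occurs on no more than two days per week). But: (g) applies — assessed value is $149,000, meeting the $120,000 threshold. (h), which would lift (g), does not operate here — the reportable unit count is 70, not less than 63. Exception (b) does not apply.
All of (c)'s requirements are met (the baseline figure is 773, under the 800 limit; discharge is routed to a licensed treatment works). But: (i) operates against (c): discharge temperature exceeds 35 °C. (j) operates (a current Provisional Exemption Letter is held), but is displaced by (k): (k) operates against (j): the workshop is within 200 m of a designated waterway. (l) operates (a current Class D Clearance is held), but is displaced by (m): (m) operates — the coverage ratio is 63%, under the 72% limit. (n), which would lift (m), does not operate here — the compliance score is 51 points, short of 53 points. Exception (c) does not apply.
Exception (d) fails — the wastewater includes a non-Schedule-A substance.
No exception displaces § 55.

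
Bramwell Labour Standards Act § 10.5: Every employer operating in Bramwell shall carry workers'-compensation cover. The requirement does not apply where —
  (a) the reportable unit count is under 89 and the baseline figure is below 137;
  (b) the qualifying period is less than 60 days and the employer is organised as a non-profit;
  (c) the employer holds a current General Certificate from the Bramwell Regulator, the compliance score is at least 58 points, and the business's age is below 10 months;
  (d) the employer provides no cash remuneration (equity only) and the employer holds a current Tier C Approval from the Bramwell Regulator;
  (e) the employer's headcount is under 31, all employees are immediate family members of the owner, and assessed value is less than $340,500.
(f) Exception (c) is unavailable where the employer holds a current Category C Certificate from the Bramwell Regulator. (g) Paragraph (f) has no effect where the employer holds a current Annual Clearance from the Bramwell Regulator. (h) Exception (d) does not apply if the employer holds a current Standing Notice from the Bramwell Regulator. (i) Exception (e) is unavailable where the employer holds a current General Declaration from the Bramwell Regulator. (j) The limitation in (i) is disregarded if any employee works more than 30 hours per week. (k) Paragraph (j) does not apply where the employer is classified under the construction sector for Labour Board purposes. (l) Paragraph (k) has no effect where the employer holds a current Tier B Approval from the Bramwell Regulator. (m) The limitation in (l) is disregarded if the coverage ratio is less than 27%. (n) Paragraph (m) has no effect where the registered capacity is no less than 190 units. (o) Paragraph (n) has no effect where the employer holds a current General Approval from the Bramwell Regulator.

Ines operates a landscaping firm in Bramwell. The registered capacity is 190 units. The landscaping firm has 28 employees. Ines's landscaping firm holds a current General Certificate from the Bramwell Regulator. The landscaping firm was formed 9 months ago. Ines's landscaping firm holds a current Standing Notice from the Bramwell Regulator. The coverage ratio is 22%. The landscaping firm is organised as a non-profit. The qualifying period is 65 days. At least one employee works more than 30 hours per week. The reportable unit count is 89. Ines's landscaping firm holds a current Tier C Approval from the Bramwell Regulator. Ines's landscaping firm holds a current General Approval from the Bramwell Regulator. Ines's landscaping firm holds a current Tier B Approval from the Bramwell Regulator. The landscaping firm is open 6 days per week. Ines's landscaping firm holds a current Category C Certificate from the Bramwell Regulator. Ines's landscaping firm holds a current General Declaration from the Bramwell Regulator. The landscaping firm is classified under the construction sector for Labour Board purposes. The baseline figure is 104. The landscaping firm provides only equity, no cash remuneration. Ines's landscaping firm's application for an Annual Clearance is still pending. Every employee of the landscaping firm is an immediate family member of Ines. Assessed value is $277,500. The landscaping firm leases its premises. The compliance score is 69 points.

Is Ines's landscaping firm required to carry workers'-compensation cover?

Exception (a) requires that the reportable unit count is under 89; but the reportable unit count is 89, not under 89, so (a) is unavailable.
Exception (b) does not apply: the qualifying period is 65 days, not less than 60 days.
Exception (c)'s conditions are all satisfied: a current General Certificate is held; the compliance score is 69 points, meeting the 58 points threshold; the business's age is 9 months, below the 10 months limit. Turning to paragraphs (f)–(g): (f) applies — a current Category C Certificate is held. (g) is inapplicable (no current Annual Clearance is held), so (f) stands. (c) is therefore removed.
Exception (d) is satisfied on its face — remuneration is equity-only; a current Tier C Approval is held. However, paragraph (h) must be considered: (h) operates — a current Standing Notice is held. So (d) is unavailable.
Exception (e): the employer's headcount is 28, under the 31 limit; every employee is an immediate family member; assessed value is $277,500, less than the $340,500 limit — every condition holds. Turning to paragraphs (i)–(o): (i) is engaged — a current General Declaration is held. (j) would limit (i) — at least one employee exceeds 30 hours/week — but (k) sets (j) aside: (k) is triggered — the landscaping firm is classified under the construction sector. (l) would limit (k) — a current Tier B Approval is held — but (m) sets (l) aside: (m) operates against (l): the coverage ratio is 22%, less than the 27% limit. (n) would limit (m) — the registered capacity is 190 units, meeting the 190 units threshold — but (o) sets (n) aside: (o) applies — a current General Approval is held. So (e) is unavailable.
No exception applies. The general rule governs.

Yes — Ines's landscaping firm must carry workers'-compensation cover.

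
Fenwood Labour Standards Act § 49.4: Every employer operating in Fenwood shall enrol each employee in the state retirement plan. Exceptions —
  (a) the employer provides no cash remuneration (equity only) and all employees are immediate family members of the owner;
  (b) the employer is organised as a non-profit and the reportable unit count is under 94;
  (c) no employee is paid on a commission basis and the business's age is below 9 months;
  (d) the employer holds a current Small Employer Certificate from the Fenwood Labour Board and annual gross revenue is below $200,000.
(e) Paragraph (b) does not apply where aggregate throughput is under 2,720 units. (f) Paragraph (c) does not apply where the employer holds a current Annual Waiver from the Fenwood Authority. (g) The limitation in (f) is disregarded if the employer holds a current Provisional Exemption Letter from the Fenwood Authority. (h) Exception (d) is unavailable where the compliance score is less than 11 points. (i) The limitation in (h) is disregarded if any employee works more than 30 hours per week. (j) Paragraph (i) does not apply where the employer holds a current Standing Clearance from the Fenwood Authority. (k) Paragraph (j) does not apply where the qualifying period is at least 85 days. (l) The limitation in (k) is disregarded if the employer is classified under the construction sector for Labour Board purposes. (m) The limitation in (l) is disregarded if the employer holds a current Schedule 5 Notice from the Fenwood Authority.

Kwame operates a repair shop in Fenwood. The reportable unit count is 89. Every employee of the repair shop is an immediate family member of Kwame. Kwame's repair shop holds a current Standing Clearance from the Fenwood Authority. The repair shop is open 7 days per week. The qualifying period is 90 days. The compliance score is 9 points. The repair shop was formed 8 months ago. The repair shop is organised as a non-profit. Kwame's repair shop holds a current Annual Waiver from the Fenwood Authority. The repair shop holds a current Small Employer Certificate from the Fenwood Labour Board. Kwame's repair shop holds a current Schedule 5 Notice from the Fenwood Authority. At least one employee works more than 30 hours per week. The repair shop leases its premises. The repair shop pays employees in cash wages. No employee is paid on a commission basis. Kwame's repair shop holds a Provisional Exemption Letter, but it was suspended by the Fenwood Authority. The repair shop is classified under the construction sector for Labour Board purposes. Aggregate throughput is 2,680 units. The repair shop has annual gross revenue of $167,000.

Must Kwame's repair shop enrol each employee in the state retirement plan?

No — exception (d) applies; Kwame's repair shop is not required to enrol each employee in the state retirement plan.

Exception (a) does not apply: employees are paid cash wages.
Exception (b): the employer is a non-profit; the reportable unit count is 89, under the 94 limit — every condition holds. Turning to paragraph (e): (e) is triggered — aggregate throughput is 2,680 units, under the 2,720 units limit. Exception (b) does not apply.
Exception (c) is satisfied on its face — no employee is paid on commission; the business's age is 8 months, below the 9 months limit. Turning to paragraphs (f)–(g): (f) operates against (c): a current Annual Waiver is held. (g), which would lift (f), is inapplicable — no current Provisional Exemption Letter is held. So (c) is unavailable.
Exception (d) is satisfied on its face — a current Small Employer Certificate is held; annual gross revenue is $167,000, below the $200,000 limit. Applying paragraphs (h)–(m): (h) would limit (d) — the compliance score is 9 points, less than the 11 points limit — but (i) sets (h) aside: (i) operates against (h): at least one employee exceeds 30 hours/week. (j) applies (a current Standing Clearance is held), but is overridden by (k): (k) operates — the qualifying period is 90 days, meeting the 85 days threshold. (l) would limit (k) — the repair shop is classified under the construction sector — but (m) sets (l) aside: (m) operates against (l): a current Schedule 5 Notice is held. Exception (d) stands.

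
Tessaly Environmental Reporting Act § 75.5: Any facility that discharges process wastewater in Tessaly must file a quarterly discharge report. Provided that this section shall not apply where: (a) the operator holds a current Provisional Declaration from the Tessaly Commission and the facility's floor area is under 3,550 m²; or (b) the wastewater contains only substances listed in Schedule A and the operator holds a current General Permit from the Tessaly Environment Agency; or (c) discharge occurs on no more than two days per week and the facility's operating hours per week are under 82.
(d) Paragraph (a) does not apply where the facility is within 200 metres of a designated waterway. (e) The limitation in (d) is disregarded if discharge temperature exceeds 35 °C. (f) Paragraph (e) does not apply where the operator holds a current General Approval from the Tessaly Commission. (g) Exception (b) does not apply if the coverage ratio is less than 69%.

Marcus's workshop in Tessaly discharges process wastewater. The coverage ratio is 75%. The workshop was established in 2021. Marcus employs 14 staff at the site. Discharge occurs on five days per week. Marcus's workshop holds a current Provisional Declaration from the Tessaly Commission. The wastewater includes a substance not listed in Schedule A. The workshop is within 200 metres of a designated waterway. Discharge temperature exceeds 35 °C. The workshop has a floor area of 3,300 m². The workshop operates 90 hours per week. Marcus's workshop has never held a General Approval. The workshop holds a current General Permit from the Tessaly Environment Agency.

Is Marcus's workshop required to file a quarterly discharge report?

No — exception (a) applies; Marcus's workshop is not required to file a quarterly discharge report.

Exception (a) is satisfied on its face — a current Provisional Declaration is held; the facility's floor area is 3,300 m², under the 3,550 m² limit. Under paragraphs (d)–(f): (d) would limit (a) — the workshop is within 200 m of a designated waterway — but (e) sets (d) aside: (e) is triggered — discharge temperature exceeds 35 °C. (f), which would lift (e), is not engaged — there is no General Approval in force. So (a) applies.
Exception (b) requires that the wastewater contains only substances listed in Schedule A; but the wastewater includes a non-Schedule-A substance, so (b) is unavailable.
Exception (c) requires that discharge occurs on no more than two days per week; but discharge occurs on five days per week, so (c) is unavailable.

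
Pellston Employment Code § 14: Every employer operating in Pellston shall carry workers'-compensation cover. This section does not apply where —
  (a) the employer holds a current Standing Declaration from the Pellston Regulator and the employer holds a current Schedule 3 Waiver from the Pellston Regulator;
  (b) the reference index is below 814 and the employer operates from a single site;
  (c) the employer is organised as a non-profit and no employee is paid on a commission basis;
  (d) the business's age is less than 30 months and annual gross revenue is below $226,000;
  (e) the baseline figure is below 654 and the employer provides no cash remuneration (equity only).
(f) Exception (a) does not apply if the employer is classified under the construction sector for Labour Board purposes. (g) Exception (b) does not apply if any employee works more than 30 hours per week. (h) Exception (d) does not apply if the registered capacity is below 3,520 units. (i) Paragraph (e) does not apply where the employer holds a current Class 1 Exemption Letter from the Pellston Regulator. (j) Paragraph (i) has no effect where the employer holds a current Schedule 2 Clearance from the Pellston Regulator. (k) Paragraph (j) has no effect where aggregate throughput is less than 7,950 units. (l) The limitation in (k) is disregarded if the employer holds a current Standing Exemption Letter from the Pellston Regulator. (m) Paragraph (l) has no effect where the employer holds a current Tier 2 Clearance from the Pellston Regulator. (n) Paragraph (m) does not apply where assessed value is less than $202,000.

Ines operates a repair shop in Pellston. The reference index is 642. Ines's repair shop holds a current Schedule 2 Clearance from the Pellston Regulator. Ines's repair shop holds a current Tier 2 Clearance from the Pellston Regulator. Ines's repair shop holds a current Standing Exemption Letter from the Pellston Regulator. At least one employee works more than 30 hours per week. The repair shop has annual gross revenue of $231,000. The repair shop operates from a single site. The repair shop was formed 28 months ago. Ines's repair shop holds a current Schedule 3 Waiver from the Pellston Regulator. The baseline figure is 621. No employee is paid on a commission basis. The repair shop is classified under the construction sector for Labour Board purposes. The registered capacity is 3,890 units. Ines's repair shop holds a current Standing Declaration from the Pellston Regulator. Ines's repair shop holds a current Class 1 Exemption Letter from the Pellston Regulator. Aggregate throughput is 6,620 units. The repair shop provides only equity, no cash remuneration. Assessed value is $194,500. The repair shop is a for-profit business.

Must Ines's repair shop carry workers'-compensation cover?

No — exception (e) applies; Ines's repair shop is not required to carry workers'-compensation cover.

Exception (a): a current Standing Declaration is held; a current Schedule 3 Waiver is held — every condition holds. However, paragraph (f) must be considered: (f) is engaged — the repair shop is classified under the construction sector. So (a) is unavailable.
Exception (b): the reference index is 642, below the 814 limit; the employer operates from a single site — every condition holds. However, paragraph (g) must be considered: (g) applies — at least one employee exceeds 30 hours/week. (b) is therefore removed.
Exception (c) fails — the employer is for-profit.
Exception (d) fails — annual gross revenue is $231,000, not below $226,000.
Exception (e) is satisfied on its face — the baseline figure is 621, below the 654 limit; remuneration is equity-only. Applying paragraphs (i)–(n): (i) would limit (e) — a current Class 1 Exemption Letter is held — but (j) sets (i) aside: (j) operates against (i): a current Schedule 2 Clearance is held. (k) operates (aggregate throughput is 6,620 units, less than the 7,950 units limit), but is displaced by (l): (l) applies — a current Standing Exemption Letter is held. (m) would limit (l) — a current Tier 2 Clearance is held — but (n) sets (m) aside: (n) operates against (m): assessed value is $194,500, less than the $202,000 limit. So (e) applies.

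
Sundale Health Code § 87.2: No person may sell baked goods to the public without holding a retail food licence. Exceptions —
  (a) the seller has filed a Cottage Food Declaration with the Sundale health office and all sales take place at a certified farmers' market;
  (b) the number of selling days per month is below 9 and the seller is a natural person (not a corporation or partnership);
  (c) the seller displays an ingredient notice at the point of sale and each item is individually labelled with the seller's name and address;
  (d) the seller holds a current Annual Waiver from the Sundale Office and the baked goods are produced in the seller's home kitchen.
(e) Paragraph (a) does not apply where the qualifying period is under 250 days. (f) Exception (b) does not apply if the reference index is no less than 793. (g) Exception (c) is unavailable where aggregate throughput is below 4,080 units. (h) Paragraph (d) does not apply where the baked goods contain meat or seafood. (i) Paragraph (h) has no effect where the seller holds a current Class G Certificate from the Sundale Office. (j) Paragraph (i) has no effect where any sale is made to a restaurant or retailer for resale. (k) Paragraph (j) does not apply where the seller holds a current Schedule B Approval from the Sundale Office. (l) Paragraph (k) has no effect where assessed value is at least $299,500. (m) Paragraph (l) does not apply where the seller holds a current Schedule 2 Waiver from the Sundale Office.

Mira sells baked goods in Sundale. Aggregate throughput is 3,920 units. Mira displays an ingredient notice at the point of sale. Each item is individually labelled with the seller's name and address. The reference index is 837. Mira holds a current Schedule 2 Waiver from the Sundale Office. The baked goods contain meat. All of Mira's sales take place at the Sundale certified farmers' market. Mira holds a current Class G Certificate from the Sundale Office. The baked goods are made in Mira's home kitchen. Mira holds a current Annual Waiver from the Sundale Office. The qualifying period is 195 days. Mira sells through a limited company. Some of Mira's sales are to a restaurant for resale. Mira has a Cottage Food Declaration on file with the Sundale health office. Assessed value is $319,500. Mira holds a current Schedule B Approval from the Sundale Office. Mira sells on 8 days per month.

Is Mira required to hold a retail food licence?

Exception (a)'s conditions are all satisfied: a Cottage Food Declaration is on file; all sales are at a certified farmers' market. Turning to paragraph (e): (e) operates against (a): the qualifying period is 195 days, under the 250 days limit. So (a) is unavailable.
Exception (b) does not apply: the seller operates through a limited company.
Exception (c) is satisfied on its face — an ingredient notice is displayed; items are individually labelled. But: (g) operates — aggregate throughput is 3,920 units, below the 4,080 units limit. So (c) is unavailable.
Exception (d)'s conditions are all satisfied: a current Annual Waiver is held; the baked goods are home-kitchen produced. Under paragraphs (h)–(m): (h) is engaged (the baked goods contain meat), but is itself disapplied by (i): (i) operates against (h): a current Class G Certificate is held. (j) applies (some sales are to a restaurant for resale), but is overridden by (k): (k) is engaged — a current Schedule B Approval is held. (l) is triggered (assessed value is $319,500, meeting the $299,500 threshold), but is set aside by (m): (m) operates against (l): a current Schedule 2 Waiver is held. (d) remains available.

No — exception (d) applies; Mira is not required to hold a retail food licence.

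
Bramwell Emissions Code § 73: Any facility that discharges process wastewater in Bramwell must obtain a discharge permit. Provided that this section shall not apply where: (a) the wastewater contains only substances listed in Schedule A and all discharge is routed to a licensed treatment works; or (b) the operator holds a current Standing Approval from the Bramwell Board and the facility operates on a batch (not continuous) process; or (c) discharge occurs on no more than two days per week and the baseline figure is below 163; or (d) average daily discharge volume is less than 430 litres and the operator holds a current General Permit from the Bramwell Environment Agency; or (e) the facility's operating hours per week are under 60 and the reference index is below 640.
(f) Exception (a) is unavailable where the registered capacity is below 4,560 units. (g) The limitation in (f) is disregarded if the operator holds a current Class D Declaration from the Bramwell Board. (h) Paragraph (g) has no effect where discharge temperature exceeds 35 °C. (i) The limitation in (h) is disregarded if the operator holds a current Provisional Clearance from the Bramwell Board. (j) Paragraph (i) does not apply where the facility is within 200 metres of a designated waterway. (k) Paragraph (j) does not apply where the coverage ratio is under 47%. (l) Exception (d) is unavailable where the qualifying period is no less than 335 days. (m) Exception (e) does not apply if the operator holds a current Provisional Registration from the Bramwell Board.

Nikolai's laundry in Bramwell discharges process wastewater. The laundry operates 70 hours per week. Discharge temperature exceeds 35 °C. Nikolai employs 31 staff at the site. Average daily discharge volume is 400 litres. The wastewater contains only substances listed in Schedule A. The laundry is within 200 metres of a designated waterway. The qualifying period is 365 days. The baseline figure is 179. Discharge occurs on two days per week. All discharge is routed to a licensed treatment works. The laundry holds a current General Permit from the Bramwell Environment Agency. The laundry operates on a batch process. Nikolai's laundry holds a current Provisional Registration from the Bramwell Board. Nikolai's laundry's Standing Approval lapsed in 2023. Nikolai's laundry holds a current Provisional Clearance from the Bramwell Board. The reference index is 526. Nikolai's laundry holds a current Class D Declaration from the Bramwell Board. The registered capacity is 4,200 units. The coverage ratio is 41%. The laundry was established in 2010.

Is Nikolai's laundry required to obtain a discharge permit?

All of (a)'s requirements are met (the wastewater is Schedule-A-only; discharge is routed to a licensed treatment works). As to paragraphs (f)–(k): (f) would limit (a) — the registered capacity is 4,200 units, below the 4,560 units limit — but (g) sets (f) aside: (g) applies — a current Class D Declaration is held. (h) is engaged (discharge temperature exceeds 35 °C), but is set aside by (i): (i) operates — a current Provisional Clearance is held. (j) is engaged (the laundry is within 200 m of a designated waterway), but is set aside by (k): (k) operates against (j): the coverage ratio is 41%, under the 47% limit. (a) remains available.
Exception (b) does not apply: there is no Standing Approval in force.
Exception (c) fails — the baseline figure is 179, not below 163.
Exception (d): average daily discharge volume is 400 litres, less than the 430 litres limit; a current General Permit is held — every condition holds. Turning to paragraph (l): (l) is engaged — the qualifying period is 365 days, meeting the 335 days threshold. (d) is therefore removed.
Exception (e) does not apply: the facility's operating hours per week are 70, not under 60.

No — exception (a) applies; Nikolai's laundry is not required to obtain a discharge permit.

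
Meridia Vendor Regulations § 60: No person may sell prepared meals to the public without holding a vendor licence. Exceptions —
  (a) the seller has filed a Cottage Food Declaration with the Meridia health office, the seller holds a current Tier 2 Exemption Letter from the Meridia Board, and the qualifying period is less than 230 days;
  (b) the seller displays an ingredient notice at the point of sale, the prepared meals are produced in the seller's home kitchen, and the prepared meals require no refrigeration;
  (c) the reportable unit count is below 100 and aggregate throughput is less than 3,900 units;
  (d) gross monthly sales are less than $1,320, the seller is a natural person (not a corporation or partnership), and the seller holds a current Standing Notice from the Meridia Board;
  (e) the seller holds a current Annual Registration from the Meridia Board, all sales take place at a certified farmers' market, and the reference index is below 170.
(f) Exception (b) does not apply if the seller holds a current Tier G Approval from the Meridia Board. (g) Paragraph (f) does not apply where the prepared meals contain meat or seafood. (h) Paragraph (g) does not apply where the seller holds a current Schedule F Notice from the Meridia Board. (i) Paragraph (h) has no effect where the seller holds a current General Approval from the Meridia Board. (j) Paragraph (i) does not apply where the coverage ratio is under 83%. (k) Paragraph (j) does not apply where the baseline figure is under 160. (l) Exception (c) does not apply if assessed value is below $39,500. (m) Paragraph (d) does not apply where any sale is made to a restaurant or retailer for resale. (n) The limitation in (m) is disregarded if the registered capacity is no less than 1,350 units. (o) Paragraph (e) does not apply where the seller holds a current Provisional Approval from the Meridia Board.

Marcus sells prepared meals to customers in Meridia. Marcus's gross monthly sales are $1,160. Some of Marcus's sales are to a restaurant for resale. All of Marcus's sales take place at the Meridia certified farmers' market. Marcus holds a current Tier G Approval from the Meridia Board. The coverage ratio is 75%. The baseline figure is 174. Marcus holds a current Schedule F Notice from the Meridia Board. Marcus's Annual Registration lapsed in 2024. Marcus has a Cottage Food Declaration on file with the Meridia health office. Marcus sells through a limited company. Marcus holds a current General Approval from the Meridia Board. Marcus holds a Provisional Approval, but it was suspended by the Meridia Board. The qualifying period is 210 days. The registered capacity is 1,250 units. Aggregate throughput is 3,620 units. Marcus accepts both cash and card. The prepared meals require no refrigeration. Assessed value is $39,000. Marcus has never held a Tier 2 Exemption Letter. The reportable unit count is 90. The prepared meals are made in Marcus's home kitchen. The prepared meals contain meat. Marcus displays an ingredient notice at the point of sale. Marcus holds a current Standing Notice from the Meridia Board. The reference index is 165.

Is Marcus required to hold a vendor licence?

Exception (a) requires that the seller holds a current Tier 2 Exemption Letter from the Meridia Board; but the Tier 2 Exemption Letter is not current, so (a) is unavailable.
Exception (b) is satisfied on its face — an ingredient notice is displayed; the prepared meals are home-kitchen produced; the prepared meals are shelf-stable. But: (f) applies — a current Tier G Approval is held. (g) would limit (f) — the prepared meals contain meat — but (h) sets (g) aside: (h) operates against (g): a current Schedule F Notice is held. (i) is triggered (a current General Approval is held), but yields to (j): (j) operates against (i): the coverage ratio is 75%, under the 83% limit. (k), which would lift (j), is not triggered — the baseline figure is 174, not under 160. Exception (b) does not apply.
Exception (c) is satisfied on its face — the reportable unit count is 90, below the 100 limit; aggregate throughput is 3,620 units, less than the 3,900 units limit. However, paragraph (l) must be considered: (l) applies — assessed value is $39,000, below the $39,500 limit. So (c) is unavailable.
Exception (d) requires that the seller is a natural person (not a corporation or partnership); but the seller operates through a limited company, so (d) is unavailable.
Exception (e) does not apply: the Annual Registration is not current.
No exception is made out. Marcus falls within the general rule.

Yes — Marcus must hold a vendor licence.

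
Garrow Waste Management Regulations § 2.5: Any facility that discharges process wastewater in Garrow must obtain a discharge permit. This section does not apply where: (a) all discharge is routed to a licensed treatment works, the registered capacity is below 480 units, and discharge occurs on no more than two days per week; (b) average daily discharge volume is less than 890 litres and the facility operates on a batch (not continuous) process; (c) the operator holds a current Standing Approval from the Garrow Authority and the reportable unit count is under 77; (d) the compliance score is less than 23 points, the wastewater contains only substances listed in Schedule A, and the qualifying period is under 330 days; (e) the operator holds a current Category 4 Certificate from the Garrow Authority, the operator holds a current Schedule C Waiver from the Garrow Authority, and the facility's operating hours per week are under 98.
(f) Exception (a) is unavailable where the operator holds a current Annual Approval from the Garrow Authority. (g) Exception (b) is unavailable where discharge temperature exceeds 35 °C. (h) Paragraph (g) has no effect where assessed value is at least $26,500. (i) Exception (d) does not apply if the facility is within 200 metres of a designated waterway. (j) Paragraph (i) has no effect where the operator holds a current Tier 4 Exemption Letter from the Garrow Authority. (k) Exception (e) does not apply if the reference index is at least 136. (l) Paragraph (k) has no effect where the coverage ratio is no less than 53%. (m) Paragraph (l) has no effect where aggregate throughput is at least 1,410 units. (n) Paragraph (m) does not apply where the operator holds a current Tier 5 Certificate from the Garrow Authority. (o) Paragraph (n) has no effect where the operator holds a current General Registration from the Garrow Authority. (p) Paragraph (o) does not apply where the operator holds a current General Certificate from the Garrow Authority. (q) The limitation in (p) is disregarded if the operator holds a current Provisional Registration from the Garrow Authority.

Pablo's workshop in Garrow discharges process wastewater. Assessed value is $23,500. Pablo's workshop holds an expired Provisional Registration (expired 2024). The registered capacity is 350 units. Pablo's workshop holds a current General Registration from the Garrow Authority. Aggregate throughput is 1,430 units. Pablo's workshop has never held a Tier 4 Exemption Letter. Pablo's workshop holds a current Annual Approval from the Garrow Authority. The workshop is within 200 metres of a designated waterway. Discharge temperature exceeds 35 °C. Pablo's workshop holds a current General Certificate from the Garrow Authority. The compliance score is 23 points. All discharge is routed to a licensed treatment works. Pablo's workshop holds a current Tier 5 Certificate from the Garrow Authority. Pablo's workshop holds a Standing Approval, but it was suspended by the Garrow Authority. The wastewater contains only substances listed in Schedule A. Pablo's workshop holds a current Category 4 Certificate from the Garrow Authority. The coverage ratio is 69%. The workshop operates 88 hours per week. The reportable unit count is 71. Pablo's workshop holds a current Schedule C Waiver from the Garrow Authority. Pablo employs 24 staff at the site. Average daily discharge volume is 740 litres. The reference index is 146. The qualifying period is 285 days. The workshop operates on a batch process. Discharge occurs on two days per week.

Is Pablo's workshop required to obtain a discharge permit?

No — exception (e) applies; Pablo's workshop is not required to obtain a discharge permit.

Exception (a): discharge is routed to a licensed treatment works; the registered capacity is 350 units, below the 480 units limit; discharge occurs on no more than two days per week — every condition holds. But applying paragraph (f): (f) operates — a current Annual Approval is held. So (a) is unavailable.
Exception (b) is satisfied on its face — average daily discharge volume is 740 litres, less than the 890 litres limit; the facility operates on a batch process. But applying paragraphs (g)–(h): (g) operates against (b): discharge temperature exceeds 35 °C. (h) is inapplicable (assessed value is $23,500, short of $26,500), so (g) stands. So (b) is unavailable.
Exception (c) does not apply: there is no Standing Approval in force.
Exception (d) requires that the compliance score is less than 23 points; but the compliance score is 23 points, not less than 23 points, so (d) is unavailable.
Exception (e)'s conditions are all satisfied: a current Category 4 Certificate is held; a current Schedule C Waiver is held; the facility's operating hours per week are 88, under the 98 limit. Applying paragraphs (k)–(q): (k) is triggered (the reference index is 146, meeting the 136 threshold), but is itself disapplied by (l): (l) is triggered — the coverage ratio is 69%, meeting the 53% threshold. (m) would limit (l) — aggregate throughput is 1,430 units, meeting the 1,410 units threshold — but (n) sets (m) aside: (n) is triggered — a current Tier 5 Certificate is held. (o) would limit (n) — a current General Registration is held — but (p) sets (o) aside: (p) is triggered — a current General Certificate is held. (q) is not engaged (no current Provisional Registration is held), so (p) stands. Exception (e) stands.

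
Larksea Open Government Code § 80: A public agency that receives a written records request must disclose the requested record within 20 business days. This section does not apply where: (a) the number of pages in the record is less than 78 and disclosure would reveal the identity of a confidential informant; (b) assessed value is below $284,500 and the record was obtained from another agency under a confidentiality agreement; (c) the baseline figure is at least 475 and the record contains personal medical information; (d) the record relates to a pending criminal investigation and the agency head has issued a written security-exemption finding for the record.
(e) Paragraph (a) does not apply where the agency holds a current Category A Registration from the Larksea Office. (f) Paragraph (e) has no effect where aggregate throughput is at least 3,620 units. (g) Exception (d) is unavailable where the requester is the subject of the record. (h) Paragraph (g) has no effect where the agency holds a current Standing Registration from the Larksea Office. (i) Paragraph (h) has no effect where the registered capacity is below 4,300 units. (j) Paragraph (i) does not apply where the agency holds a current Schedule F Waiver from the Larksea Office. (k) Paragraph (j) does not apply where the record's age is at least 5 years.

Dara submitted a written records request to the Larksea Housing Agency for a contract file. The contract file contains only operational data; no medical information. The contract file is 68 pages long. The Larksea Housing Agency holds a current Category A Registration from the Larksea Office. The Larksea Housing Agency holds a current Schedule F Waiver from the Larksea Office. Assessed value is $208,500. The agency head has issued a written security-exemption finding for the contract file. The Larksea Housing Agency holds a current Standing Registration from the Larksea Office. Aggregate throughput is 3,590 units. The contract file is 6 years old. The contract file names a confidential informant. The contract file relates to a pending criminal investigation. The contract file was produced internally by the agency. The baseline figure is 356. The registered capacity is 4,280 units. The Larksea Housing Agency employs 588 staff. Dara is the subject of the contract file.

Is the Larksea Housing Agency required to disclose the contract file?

Yes — the Larksea Housing Agency must disclose the contract file.

Exception (a): the number of pages in the record is 68, less than the 78 limit; the contract file names a confidential informant — every condition holds. However, paragraphs (e)–(f) must be considered: (e) applies — a current Category A Registration is held. (f), which would lift (e), is not engaged — aggregate throughput is 3,590 units, short of 3,620 units. So (a) is unavailable.
Exception (b) does not apply: the contract file was produced internally.
Exception (c) does not apply: the baseline figure is 356, short of 475.
Exception (d): the contract file relates to a pending investigation; a written security-exemption finding has been issued — every condition holds. However, paragraphs (g)–(k) must be considered: (g) is engaged — Dara is the subject of the contract file. (h) is engaged (a current Standing Registration is held), but is overridden by (i): (i) operates against (h): the registered capacity is 4,280 units, below the 4,300 units limit. (j) would limit (i) — a current Schedule F Waiver is held — but (k) sets (j) aside: (k) operates against (j): the record's age is 6 years, meeting the 5 years threshold. Exception (d) does not apply.
No exception displaces § 80.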